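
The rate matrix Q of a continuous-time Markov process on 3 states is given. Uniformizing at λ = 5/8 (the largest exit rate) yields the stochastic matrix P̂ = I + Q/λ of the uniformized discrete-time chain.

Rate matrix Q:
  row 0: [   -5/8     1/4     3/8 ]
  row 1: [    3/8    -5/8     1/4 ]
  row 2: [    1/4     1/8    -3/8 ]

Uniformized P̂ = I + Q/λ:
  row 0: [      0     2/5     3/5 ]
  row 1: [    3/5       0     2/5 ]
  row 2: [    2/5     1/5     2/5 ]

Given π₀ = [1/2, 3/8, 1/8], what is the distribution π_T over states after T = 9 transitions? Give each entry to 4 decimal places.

t=0: π = [0.5000, 0.3750, 0.1250]
t=1: π = [0.2750, 0.2250, 0.5000]
t=2: π = [0.3350, 0.2100, 0.4550]
t=3: π = [0.3080, 0.2250, 0.4670]
t=4: π = [0.3218, 0.2166, 0.4616]
t=5: π = [0.3146, 0.2210, 0.4644]
t=6: π = [0.3184, 0.2187, 0.4629]
t=7: π = [0.3164, 0.2199, 0.4637]
t=8: π = [0.3174, 0.2193, 0.4633]
t=9: π = [0.3169, 0.2196, 0.4635]

π = [0.3169, 0.2196, 0.4635]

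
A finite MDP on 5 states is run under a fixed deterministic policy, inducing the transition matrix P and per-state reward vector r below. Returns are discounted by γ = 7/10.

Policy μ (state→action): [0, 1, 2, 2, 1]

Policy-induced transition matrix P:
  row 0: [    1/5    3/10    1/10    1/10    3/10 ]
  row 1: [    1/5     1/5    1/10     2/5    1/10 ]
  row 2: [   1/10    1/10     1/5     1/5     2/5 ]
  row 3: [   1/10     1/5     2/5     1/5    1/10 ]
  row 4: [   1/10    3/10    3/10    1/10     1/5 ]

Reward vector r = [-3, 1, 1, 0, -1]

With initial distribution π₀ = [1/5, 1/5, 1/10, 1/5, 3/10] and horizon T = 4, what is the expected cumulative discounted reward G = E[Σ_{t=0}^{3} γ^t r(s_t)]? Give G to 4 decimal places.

t=0: π = [0.2000, 0.2000, 0.1000, 0.2000, 0.3000], E[r] = -0.6000, γ^t·E[r] = -0.600000, running G = -0.600000
t=1: π = [0.1400, 0.2400, 0.2300, 0.1900, 0.2000], E[r] = -0.1500, γ^t·E[r] = -0.105000, running G = -0.705000
t=2: π = [0.1380, 0.2110, 0.2200, 0.2140, 0.2170], E[r] = -0.2000, γ^t·E[r] = -0.098000, running G = -0.803000
t=3: π = [0.1349, 0.2135, 0.2296, 0.2067, 0.2153], E[r] = -0.1769, γ^t·E[r] = -0.060677, running G = -0.863677

G = -0.8637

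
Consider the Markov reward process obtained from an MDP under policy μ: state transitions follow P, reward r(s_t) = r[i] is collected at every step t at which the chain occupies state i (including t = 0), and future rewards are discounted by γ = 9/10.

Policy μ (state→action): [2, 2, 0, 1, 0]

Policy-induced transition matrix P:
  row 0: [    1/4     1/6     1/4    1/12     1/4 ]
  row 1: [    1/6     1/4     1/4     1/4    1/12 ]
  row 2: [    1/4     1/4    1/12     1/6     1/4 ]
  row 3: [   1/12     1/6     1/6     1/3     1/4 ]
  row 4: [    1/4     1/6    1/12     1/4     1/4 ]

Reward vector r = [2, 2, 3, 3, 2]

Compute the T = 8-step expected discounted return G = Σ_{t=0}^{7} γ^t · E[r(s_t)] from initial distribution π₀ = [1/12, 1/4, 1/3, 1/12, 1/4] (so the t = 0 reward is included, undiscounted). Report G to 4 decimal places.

G = 13.6118

t=0: π = [0.0833, 0.2500, 0.3333, 0.0833, 0.2500], E[r] = 2.4167, γ^t·E[r] = 2.416667, running G = 2.416667
t=1: π = [0.2153, 0.2153, 0.1458, 0.2153, 0.2083], E[r] = 2.3611, γ^t·E[r] = 2.125000, running G = 4.541667
t=2: π = [0.1962, 0.1968, 0.1730, 0.2199, 0.2141], E[r] = 2.3929, γ^t·E[r] = 1.938281, running G = 6.479948
t=3: π = [0.1970, 0.1975, 0.1671, 0.2212, 0.2172], E[r] = 2.3884, γ^t·E[r] = 1.741113, running G = 8.221061
t=4: π = [0.1967, 0.1971, 0.1675, 0.2217, 0.2171], E[r] = 2.3892, γ^t·E[r] = 1.567545, running G = 9.788606
t=5: π = [0.1966, 0.1970, 0.1674, 0.2217, 0.2172], E[r] = 2.3892, γ^t·E[r] = 1.410777, running G = 11.199383
t=6: π = [0.1966, 0.1970, 0.1674, 0.2218, 0.2172], E[r] = 2.3892, γ^t·E[r] = 1.269707, running G = 12.469090
t=7: π = [0.1966, 0.1970, 0.1674, 0.2218, 0.2172], E[r] = 2.3892, γ^t·E[r] = 1.142737, running G = 13.611828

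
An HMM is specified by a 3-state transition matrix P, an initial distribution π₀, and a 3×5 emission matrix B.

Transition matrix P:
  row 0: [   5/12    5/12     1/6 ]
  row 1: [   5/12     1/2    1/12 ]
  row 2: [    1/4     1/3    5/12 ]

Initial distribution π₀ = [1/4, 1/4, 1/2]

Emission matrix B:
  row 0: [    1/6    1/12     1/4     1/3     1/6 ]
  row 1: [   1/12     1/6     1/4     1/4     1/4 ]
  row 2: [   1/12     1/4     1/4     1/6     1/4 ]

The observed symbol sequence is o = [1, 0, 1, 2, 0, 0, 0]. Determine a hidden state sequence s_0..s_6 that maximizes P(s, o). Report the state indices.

path = [2, 0, 1, 1, 0, 0, 0]

t=0: δ = [2.083e-02, 4.167e-02, 1.250e-01]  (obs o_0=1)
t=1: δ = [5.208e-03, 3.472e-03, 4.340e-03]  ψ = [2, 2, 2]  (obs o_1=0)
t=2: δ = [1.808e-04, 3.617e-04, 4.521e-04]  ψ = [0, 0, 2]  (obs o_2=1)
t=3: δ = [3.768e-05, 4.521e-05, 4.710e-05]  ψ = [1, 1, 2]  (obs o_3=2)
t=4: δ = [3.140e-06, 1.884e-06, 1.635e-06]  ψ = [1, 1, 2]  (obs o_4=0)
t=5: δ = [2.180e-07, 1.090e-07, 5.678e-08]  ψ = [0, 0, 2]  (obs o_5=0)
t=6: δ = [1.514e-08, 7.571e-09, 3.028e-09]  ψ = [0, 0, 0]  (obs o_6=0)
backtrack: best end state = 0; path = [2, 0, 1, 1, 0, 0, 0]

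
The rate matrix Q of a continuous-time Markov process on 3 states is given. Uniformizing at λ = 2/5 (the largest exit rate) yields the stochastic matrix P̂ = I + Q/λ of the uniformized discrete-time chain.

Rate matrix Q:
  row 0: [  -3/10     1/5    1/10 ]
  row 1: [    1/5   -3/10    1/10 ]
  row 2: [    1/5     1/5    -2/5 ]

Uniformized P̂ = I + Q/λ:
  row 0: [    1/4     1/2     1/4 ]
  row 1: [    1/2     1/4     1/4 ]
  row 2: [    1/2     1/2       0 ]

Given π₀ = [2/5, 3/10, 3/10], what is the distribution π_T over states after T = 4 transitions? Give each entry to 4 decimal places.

π = [0.4000, 0.3996, 0.2004]

t=0: π = [0.4000, 0.3000, 0.3000]
t=1: π = [0.4000, 0.4250, 0.1750]
t=2: π = [0.4000, 0.3938, 0.2063]
t=3: π = [0.4000, 0.4016, 0.1984]
t=4: π = [0.4000, 0.3996, 0.2004]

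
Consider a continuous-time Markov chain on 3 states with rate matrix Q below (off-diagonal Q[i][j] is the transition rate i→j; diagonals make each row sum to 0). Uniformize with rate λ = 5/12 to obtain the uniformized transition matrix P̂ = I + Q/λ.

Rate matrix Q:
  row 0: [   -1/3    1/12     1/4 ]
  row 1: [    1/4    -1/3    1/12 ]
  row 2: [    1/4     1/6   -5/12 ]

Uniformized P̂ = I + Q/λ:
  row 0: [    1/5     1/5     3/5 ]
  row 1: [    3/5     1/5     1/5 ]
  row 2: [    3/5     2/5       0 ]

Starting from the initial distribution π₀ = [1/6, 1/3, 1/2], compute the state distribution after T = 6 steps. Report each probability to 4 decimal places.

π = [0.4275, 0.2609, 0.3116]

t=0: π = [0.1667, 0.3333, 0.5000]
t=1: π = [0.5333, 0.3000, 0.1667]
t=2: π = [0.3867, 0.2333, 0.3800]
t=3: π = [0.4453, 0.2760, 0.2787]
t=4: π = [0.4219, 0.2557, 0.3224]
t=5: π = [0.4313, 0.2645, 0.3043]
t=6: π = [0.4275, 0.2609, 0.3116]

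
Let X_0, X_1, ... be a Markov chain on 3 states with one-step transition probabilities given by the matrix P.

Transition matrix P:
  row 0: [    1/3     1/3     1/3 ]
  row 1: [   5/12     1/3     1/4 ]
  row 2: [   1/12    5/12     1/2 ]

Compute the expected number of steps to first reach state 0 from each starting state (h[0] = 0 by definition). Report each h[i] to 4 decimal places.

First-step conditioning: h[0] = 0; for i ≠ 0, h[i] = 1 + Σ_k P[i][k]·h[k].
  h[1] = 1 + 1/3·h[1] + 1/4·h[2]
  h[2] = 1 + 5/12·h[1] + 1/2·h[2]
Solving the 2×2 linear system over states ≠ 0 gives exactly h = [0, 36/11, 52/11] (h[0] = 0 is the target).

h = [0.0000, 3.2727, 4.7273]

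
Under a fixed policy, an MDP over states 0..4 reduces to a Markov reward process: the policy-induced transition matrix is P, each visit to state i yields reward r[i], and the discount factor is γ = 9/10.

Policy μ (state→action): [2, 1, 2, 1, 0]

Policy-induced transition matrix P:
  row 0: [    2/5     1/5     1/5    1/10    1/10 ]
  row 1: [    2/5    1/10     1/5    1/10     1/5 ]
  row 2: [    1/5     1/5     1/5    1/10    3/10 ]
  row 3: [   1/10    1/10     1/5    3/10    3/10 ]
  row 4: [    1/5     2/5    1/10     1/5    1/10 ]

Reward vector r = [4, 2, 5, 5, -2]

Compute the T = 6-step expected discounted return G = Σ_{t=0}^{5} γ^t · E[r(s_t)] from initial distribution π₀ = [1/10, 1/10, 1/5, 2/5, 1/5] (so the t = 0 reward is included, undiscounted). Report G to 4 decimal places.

G = 13.3274

t=0: π = [0.1000, 0.1000, 0.2000, 0.4000, 0.2000], E[r] = 3.2000, γ^t·E[r] = 3.200000, running G = 3.200000
t=1: π = [0.2000, 0.1900, 0.1800, 0.2000, 0.2300], E[r] = 2.6200, γ^t·E[r] = 2.358000, running G = 5.558000
t=2: π = [0.2580, 0.2070, 0.1770, 0.1630, 0.1950], E[r] = 2.7560, γ^t·E[r] = 2.232360, running G = 7.790360
t=3: π = [0.2767, 0.2020, 0.1805, 0.1521, 0.1887], E[r] = 2.7964, γ^t·E[r] = 2.038576, running G = 9.828936
t=4: π = [0.2805, 0.2023, 0.1811, 0.1493, 0.1867], E[r] = 2.8054, γ^t·E[r] = 1.840649, running G = 11.669585
t=5: π = [0.2816, 0.2022, 0.1813, 0.1485, 0.1863], E[r] = 2.8076, γ^t·E[r] = 1.657855, running G = 13.327440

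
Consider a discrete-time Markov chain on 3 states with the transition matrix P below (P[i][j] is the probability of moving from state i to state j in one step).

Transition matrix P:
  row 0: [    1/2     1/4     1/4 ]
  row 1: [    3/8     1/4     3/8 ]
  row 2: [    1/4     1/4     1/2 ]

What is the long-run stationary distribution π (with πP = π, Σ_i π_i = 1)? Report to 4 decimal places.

Balance equations π_j = Σ_i π_i·P[i][j]:
  π_0 = 1/2·π_0 + 3/8·π_1 + 1/4·π_2
  π_1 = 1/4·π_0 + 1/4·π_1 + 1/4·π_2
  normalize: π_0 + π_1 + π_2 = 1
Solving the linear system gives exactly π = [3/8, 1/4, 3/8].

π = [0.3750, 0.2500, 0.3750]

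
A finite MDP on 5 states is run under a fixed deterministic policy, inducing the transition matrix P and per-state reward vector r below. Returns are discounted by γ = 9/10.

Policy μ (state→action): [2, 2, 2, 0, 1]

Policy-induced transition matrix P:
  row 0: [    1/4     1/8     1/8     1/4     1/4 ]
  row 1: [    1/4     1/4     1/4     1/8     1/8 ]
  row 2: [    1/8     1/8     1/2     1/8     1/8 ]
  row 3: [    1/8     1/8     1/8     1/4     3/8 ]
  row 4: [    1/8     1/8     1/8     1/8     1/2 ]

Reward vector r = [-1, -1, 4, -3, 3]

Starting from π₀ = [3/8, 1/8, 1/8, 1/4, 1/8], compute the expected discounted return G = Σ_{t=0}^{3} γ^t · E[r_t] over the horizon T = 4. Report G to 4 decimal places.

t=0: π = [0.3750, 0.1250, 0.1250, 0.2500, 0.1250], E[r] = -0.3750, γ^t·E[r] = -0.375000, running G = -0.375000
t=1: π = [0.1875, 0.1406, 0.1875, 0.2031, 0.2813], E[r] = 0.6563, γ^t·E[r] = 0.590625, running G = 0.215625
t=2: π = [0.1660, 0.1426, 0.2129, 0.1738, 0.3047], E[r] = 0.9355, γ^t·E[r] = 0.757793, running G = 0.973418
t=3: π = [0.1636, 0.1428, 0.2227, 0.1675, 0.3035], E[r] = 0.9922, γ^t·E[r] = 0.723305, running G = 1.696723

G = 1.6967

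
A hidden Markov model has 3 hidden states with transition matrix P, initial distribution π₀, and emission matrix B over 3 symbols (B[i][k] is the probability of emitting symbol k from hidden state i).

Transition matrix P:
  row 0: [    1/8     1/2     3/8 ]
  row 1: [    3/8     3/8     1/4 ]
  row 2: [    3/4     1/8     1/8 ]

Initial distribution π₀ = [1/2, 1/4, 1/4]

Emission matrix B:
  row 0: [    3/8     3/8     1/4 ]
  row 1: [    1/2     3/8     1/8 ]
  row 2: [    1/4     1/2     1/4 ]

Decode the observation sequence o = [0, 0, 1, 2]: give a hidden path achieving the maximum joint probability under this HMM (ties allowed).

path = [0, 1, 2, 0]

t=0: δ = [1.875e-01, 1.250e-01, 6.250e-02]  (obs o_0=0)
t=1: δ = [1.758e-02, 4.688e-02, 1.758e-02]  ψ = [1, 0, 0]  (obs o_1=0)
t=2: δ = [6.592e-03, 6.592e-03, 5.859e-03]  ψ = [1, 1, 1]  (obs o_2=1)
t=3: δ = [1.099e-03, 4.120e-04, 6.180e-04]  ψ = [2, 0, 0]  (obs o_3=2)
backtrack: best end state = 0; path = [0, 1, 2, 0]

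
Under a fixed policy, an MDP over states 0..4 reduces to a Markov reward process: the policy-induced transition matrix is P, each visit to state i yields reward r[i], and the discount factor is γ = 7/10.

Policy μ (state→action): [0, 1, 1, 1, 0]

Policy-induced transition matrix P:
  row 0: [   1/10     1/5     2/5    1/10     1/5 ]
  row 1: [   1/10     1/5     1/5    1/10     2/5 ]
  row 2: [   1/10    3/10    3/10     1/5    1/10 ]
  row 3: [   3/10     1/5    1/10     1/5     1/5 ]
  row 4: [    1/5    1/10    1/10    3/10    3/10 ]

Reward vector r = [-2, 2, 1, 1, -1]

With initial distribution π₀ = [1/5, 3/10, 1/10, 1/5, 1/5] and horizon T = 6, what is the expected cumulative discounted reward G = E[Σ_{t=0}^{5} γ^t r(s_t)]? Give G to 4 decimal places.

G = 0.6970

t=0: π = [0.2000, 0.3000, 0.1000, 0.2000, 0.2000], E[r] = 0.3000, γ^t·E[r] = 0.300000, running G = 0.300000
t=1: π = [0.1600, 0.1900, 0.2100, 0.1700, 0.2700], E[r] = 0.1700, γ^t·E[r] = 0.119000, running G = 0.419000
t=2: π = [0.1610, 0.1940, 0.2090, 0.1920, 0.2440], E[r] = 0.2230, γ^t·E[r] = 0.109270, running G = 0.528270
t=3: π = [0.1628, 0.1965, 0.2095, 0.1889, 0.2423], E[r] = 0.2235, γ^t·E[r] = 0.076661, running G = 0.604931
t=4: π = [0.1620, 0.1967, 0.2104, 0.1883, 0.2426], E[r] = 0.2255, γ^t·E[r] = 0.054150, running G = 0.659080
t=5: π = [0.1619, 0.1968, 0.2104, 0.1884, 0.2426], E[r] = 0.2259, γ^t·E[r] = 0.037967, running G = 0.697047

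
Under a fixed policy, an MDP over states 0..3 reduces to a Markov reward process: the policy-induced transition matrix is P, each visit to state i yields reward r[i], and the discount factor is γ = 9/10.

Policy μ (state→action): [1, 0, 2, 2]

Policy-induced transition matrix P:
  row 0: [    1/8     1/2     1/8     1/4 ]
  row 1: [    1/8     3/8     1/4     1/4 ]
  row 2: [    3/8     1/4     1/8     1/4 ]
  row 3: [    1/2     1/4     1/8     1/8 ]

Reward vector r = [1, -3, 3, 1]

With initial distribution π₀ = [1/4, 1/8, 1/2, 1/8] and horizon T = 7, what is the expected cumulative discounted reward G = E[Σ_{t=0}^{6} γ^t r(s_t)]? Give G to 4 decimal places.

t=0: π = [0.2500, 0.1250, 0.5000, 0.1250], E[r] = 1.5000, γ^t·E[r] = 1.500000, running G = 1.500000
t=1: π = [0.2969, 0.3281, 0.1406, 0.2344], E[r] = -0.0313, γ^t·E[r] = -0.028125, running G = 1.471875
t=2: π = [0.2480, 0.3652, 0.1660, 0.2207], E[r] = -0.1289, γ^t·E[r] = -0.104414, running G = 1.367461
t=3: π = [0.2493, 0.3577, 0.1707, 0.2224], E[r] = -0.0894, γ^t·E[r] = -0.065140, running G = 1.302321
t=4: π = [0.2511, 0.3570, 0.1697, 0.2222], E[r] = -0.0887, γ^t·E[r] = -0.058186, running G = 1.244135
t=5: π = [0.2508, 0.3574, 0.1696, 0.2222], E[r] = -0.0903, γ^t·E[r] = -0.053336, running G = 1.190800
t=6: π = [0.2507, 0.3574, 0.1697, 0.2222], E[r] = -0.0901, γ^t·E[r] = -0.047883, running G = 1.142917

G = 1.1429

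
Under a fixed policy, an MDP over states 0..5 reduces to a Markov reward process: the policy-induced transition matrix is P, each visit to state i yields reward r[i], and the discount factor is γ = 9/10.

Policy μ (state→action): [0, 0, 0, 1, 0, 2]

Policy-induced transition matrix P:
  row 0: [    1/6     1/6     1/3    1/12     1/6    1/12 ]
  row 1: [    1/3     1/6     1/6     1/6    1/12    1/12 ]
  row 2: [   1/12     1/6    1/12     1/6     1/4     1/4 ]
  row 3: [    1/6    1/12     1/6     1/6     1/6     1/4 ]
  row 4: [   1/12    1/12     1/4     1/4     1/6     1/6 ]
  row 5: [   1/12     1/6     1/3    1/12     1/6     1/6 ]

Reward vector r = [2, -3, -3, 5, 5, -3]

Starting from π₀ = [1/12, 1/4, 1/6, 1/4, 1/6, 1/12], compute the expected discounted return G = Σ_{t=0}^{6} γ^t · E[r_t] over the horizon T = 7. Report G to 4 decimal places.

G = 2.2758

t=0: π = [0.0833, 0.2500, 0.1667, 0.2500, 0.1667, 0.0833], E[r] = 0.7500, γ^t·E[r] = 0.750000, running G = 0.750000
t=1: π = [0.1736, 0.1319, 0.1944, 0.1667, 0.1597, 0.1736], E[r] = 0.4792, γ^t·E[r] = 0.431250, running G = 1.181250
t=2: π = [0.1447, 0.1395, 0.2216, 0.1510, 0.1719, 0.1713], E[r] = 0.3067, γ^t·E[r] = 0.248438, running G = 1.429688
t=3: π = [0.1428, 0.1398, 0.2152, 0.1547, 0.1735, 0.1740], E[r] = 0.3396, γ^t·E[r] = 0.247570, running G = 1.677258
t=4: π = [0.1431, 0.1393, 0.2160, 0.1547, 0.1730, 0.1739], E[r] = 0.3367, γ^t·E[r] = 0.220902, running G = 1.898159
t=5: π = [0.1430, 0.1394, 0.2159, 0.1547, 0.1731, 0.1740], E[r] = 0.3367, γ^t·E[r] = 0.198790, running G = 2.096949
t=6: π = [0.1430, 0.1394, 0.2159, 0.1547, 0.1730, 0.1740], E[r] = 0.3366, γ^t·E[r] = 0.178893, running G = 2.275843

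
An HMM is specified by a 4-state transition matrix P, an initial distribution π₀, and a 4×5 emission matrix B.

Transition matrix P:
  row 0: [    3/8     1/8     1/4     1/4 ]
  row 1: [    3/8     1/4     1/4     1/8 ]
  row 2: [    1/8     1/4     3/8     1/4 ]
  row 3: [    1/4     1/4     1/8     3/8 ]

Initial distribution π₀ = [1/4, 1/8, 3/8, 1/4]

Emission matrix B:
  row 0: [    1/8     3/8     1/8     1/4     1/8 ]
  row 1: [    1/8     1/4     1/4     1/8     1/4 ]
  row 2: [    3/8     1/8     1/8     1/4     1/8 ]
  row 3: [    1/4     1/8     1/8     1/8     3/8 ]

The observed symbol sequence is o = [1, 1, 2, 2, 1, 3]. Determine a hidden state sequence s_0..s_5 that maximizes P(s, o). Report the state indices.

path = [0, 0, 0, 0, 0, 0]

t=0: δ = [9.375e-02, 3.125e-02, 4.688e-02, 3.125e-02]  (obs o_0=1)
t=1: δ = [1.318e-02, 2.930e-03, 2.930e-03, 2.930e-03]  ψ = [0, 0, 0, 0]  (obs o_1=1)
t=2: δ = [6.180e-04, 4.120e-04, 4.120e-04, 4.120e-04]  ψ = [0, 0, 0, 0]  (obs o_2=2)
t=3: δ = [2.897e-05, 2.575e-05, 1.931e-05, 1.931e-05]  ψ = [0, 1, 0, 0]  (obs o_3=2)
t=4: δ = [4.074e-06, 1.609e-06, 9.052e-07, 9.052e-07]  ψ = [0, 1, 0, 0]  (obs o_4=1)
t=5: δ = [3.819e-07, 6.365e-08, 2.546e-07, 1.273e-07]  ψ = [0, 0, 0, 0]  (obs o_5=3)
backtrack: best end state = 0; path = [0, 0, 0, 0, 0, 0]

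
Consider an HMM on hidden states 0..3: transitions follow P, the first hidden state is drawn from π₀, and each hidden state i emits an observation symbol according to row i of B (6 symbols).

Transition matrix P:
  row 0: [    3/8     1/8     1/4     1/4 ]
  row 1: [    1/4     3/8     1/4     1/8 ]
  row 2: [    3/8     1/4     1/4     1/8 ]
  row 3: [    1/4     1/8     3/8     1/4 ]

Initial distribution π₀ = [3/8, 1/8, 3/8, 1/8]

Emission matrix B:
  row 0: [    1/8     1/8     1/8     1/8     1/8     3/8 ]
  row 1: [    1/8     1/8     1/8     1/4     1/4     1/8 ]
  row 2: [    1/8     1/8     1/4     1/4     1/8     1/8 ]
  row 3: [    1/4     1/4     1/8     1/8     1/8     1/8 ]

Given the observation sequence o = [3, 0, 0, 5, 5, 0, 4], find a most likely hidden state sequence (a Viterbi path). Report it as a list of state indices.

t=0: δ = [4.688e-02, 3.125e-02, 9.375e-02, 1.562e-02]  (obs o_0=3)
t=1: δ = [4.395e-03, 2.930e-03, 2.930e-03, 2.930e-03]  ψ = [2, 2, 2, 0]  (obs o_1=0)
t=2: δ = [2.060e-04, 1.373e-04, 1.373e-04, 2.747e-04]  ψ = [0, 1, 0, 0]  (obs o_2=0)
t=3: δ = [2.897e-05, 6.437e-06, 1.287e-05, 8.583e-06]  ψ = [0, 1, 3, 3]  (obs o_3=5)
t=4: δ = [4.074e-06, 4.526e-07, 9.052e-07, 9.052e-07]  ψ = [0, 0, 0, 0]  (obs o_4=5)
t=5: δ = [1.910e-07, 6.365e-08, 1.273e-07, 2.546e-07]  ψ = [0, 0, 0, 0]  (obs o_5=0)
t=6: δ = [8.951e-09, 7.956e-09, 1.193e-08, 7.956e-09]  ψ = [0, 2, 3, 3]  (obs o_6=4)
backtrack: best end state = 2; path = [2, 0, 0, 0, 0, 3, 2]

path = [2, 0, 0, 0, 0, 3, 2]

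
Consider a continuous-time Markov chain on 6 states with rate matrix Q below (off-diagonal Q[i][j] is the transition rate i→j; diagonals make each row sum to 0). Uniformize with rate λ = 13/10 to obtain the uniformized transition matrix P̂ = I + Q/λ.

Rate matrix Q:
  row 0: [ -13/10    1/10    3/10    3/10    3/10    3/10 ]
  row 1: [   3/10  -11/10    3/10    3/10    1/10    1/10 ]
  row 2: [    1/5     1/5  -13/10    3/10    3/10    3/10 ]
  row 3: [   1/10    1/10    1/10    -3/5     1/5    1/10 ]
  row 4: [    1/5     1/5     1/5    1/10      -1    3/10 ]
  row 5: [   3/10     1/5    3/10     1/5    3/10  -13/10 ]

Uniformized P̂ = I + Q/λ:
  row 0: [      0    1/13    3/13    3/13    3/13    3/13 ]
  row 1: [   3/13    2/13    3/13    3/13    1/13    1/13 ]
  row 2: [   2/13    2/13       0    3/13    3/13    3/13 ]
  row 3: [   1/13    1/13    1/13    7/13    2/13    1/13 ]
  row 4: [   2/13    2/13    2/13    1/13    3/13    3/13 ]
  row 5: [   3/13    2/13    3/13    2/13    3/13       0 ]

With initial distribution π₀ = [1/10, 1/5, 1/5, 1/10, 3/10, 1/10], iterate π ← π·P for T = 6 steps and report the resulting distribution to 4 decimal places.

t=0: π = [0.1000, 0.2000, 0.2000, 0.1000, 0.3000, 0.1000]
t=1: π = [0.1538, 0.1385, 0.1462, 0.2077, 0.1923, 0.1615]
t=2: π = [0.1373, 0.1260, 0.1503, 0.2527, 0.1935, 0.1402]
t=3: π = [0.1338, 0.1239, 0.1423, 0.2680, 0.1919, 0.1401]
t=4: π = [0.1330, 0.1229, 0.1419, 0.2729, 0.1911, 0.1381]
t=5: π = [0.1325, 0.1226, 0.1413, 0.2747, 0.1909, 0.1380]
t=6: π = [0.1324, 0.1225, 0.1412, 0.2753, 0.1908, 0.1378]

π = [0.1324, 0.1225, 0.1412, 0.2753, 0.1908, 0.1378]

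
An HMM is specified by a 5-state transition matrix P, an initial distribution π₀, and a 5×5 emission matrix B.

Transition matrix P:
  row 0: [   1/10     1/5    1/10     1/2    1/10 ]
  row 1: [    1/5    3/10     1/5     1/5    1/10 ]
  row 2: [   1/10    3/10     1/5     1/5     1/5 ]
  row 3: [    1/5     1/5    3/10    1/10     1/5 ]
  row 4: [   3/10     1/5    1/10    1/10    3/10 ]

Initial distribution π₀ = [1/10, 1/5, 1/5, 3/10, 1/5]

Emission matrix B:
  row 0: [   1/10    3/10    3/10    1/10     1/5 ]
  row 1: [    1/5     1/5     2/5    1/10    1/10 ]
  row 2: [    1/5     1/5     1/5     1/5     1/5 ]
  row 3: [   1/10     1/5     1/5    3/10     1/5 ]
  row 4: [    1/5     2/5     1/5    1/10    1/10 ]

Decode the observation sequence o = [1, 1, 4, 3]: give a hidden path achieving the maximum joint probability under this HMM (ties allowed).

path = [4, 4, 0, 3]

t=0: δ = [3.000e-02, 4.000e-02, 4.000e-02, 6.000e-02, 8.000e-02]  (obs o_0=1)
t=1: δ = [7.200e-03, 3.200e-03, 3.600e-03, 3.000e-03, 9.600e-03]  ψ = [4, 4, 3, 0, 4]  (obs o_1=1)
t=2: δ = [5.760e-04, 1.920e-04, 1.920e-04, 7.200e-04, 2.880e-04]  ψ = [4, 4, 4, 0, 4]  (obs o_2=4)
t=3: δ = [1.440e-05, 1.440e-05, 4.320e-05, 8.640e-05, 1.440e-05]  ψ = [3, 3, 3, 0, 3]  (obs o_3=3)
backtrack: best end state = 3; path = [4, 4, 0, 3]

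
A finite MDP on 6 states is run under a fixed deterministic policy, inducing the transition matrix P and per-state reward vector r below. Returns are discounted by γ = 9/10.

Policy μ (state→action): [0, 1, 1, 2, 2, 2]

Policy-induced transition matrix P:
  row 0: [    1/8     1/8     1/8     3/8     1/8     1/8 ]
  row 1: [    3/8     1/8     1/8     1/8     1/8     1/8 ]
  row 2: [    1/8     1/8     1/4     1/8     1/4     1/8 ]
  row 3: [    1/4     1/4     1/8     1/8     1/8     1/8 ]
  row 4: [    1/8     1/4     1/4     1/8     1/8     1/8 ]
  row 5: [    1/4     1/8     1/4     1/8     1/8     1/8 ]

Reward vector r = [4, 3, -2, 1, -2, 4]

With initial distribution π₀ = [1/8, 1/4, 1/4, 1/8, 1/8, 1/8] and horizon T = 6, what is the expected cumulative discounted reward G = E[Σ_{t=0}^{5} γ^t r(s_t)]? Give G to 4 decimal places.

G = 5.9885

t=0: π = [0.1250, 0.2500, 0.2500, 0.1250, 0.1250, 0.1250], E[r] = 1.1250, γ^t·E[r] = 1.125000, running G = 1.125000
t=1: π = [0.2188, 0.1563, 0.1875, 0.1563, 0.1563, 0.1250], E[r] = 1.3125, γ^t·E[r] = 1.181250, running G = 2.306250
t=2: π = [0.1992, 0.1641, 0.1836, 0.1797, 0.1484, 0.1250], E[r] = 1.3047, γ^t·E[r] = 1.056797, running G = 3.363047
t=3: π = [0.2041, 0.1660, 0.1821, 0.1748, 0.1479, 0.1250], E[r] = 1.3291, γ^t·E[r] = 0.968915, running G = 4.331962
t=4: π = [0.2040, 0.1653, 0.1819, 0.1760, 0.1478, 0.1250], E[r] = 1.3287, γ^t·E[r] = 0.871743, running G = 5.203705
t=5: π = [0.2040, 0.1655, 0.1818, 0.1760, 0.1477, 0.1250], E[r] = 1.3291, γ^t·E[r] = 0.784844, running G = 5.988549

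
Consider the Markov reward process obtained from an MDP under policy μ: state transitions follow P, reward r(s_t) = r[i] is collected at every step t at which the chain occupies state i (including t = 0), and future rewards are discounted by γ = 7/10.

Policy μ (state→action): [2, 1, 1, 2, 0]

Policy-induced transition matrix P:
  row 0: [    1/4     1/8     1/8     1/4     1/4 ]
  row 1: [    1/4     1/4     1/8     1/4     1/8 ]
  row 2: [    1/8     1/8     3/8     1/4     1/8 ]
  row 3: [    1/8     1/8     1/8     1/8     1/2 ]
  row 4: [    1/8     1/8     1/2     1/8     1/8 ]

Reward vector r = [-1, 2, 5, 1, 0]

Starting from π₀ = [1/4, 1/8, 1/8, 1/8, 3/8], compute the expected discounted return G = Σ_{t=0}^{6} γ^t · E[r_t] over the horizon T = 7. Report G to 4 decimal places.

G = 4.3066

t=0: π = [0.2500, 0.1250, 0.1250, 0.1250, 0.3750], E[r] = 0.7500, γ^t·E[r] = 0.750000, running G = 0.750000
t=1: π = [0.1719, 0.1406, 0.2969, 0.1875, 0.2031], E[r] = 1.7813, γ^t·E[r] = 1.246875, running G = 1.996875
t=2: π = [0.1641, 0.1426, 0.2754, 0.2012, 0.2168], E[r] = 1.6992, γ^t·E[r] = 0.832617, running G = 2.829492
t=3: π = [0.1633, 0.1428, 0.2751, 0.1978, 0.2209], E[r] = 1.6958, γ^t·E[r] = 0.581660, running G = 3.411152
t=4: π = [0.1633, 0.1429, 0.2766, 0.1977, 0.2196], E[r] = 1.7033, γ^t·E[r] = 0.408964, running G = 3.820116
t=5: π = [0.1633, 0.1429, 0.2765, 0.1978, 0.2195], E[r] = 1.7028, γ^t·E[r] = 0.286189, running G = 4.106305
t=6: π = [0.1633, 0.1429, 0.2764, 0.1978, 0.2196], E[r] = 1.7025, γ^t·E[r] = 0.200300, running G = 4.306606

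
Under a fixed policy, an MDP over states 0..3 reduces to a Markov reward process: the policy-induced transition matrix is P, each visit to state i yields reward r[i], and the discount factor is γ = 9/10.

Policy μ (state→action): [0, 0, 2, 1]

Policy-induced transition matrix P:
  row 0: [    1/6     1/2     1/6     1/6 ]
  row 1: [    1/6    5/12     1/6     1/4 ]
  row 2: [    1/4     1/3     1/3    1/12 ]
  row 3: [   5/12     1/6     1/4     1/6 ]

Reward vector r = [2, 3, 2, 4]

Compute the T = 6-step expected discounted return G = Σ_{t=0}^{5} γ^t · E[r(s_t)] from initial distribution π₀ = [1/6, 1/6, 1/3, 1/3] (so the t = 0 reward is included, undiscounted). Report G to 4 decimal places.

G = 12.8022

t=0: π = [0.1667, 0.1667, 0.3333, 0.3333], E[r] = 2.8333, γ^t·E[r] = 2.833333, running G = 2.833333
t=1: π = [0.2778, 0.3194, 0.2500, 0.1528], E[r] = 2.6250, γ^t·E[r] = 2.362500, running G = 5.195833
t=2: π = [0.2257, 0.3808, 0.2211, 0.1725], E[r] = 2.7257, γ^t·E[r] = 2.207813, running G = 7.403646
t=3: π = [0.2282, 0.3739, 0.2179, 0.1800], E[r] = 2.7339, γ^t·E[r] = 1.993008, running G = 9.396654
t=4: π = [0.2298, 0.3725, 0.2180, 0.1797], E[r] = 2.7319, γ^t·E[r] = 1.792383, running G = 11.189037
t=5: π = [0.2297, 0.3727, 0.2180, 0.1795], E[r] = 2.7318, γ^t·E[r] = 1.613117, running G = 12.802154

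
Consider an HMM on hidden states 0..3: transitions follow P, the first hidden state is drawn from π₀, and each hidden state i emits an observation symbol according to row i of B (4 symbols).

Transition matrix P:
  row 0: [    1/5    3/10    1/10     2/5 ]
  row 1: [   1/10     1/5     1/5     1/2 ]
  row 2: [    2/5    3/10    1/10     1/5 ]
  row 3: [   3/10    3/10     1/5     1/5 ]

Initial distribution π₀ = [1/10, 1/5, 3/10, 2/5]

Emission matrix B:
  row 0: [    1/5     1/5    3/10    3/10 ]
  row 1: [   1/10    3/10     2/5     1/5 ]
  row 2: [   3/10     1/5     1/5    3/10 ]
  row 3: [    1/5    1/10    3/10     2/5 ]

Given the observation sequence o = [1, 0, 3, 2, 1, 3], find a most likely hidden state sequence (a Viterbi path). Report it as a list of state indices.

path = [2, 0, 3, 0, 1, 3]

t=0: δ = [2.000e-02, 6.000e-02, 6.000e-02, 4.000e-02]  (obs o_0=1)
t=1: δ = [4.800e-03, 1.800e-03, 3.600e-03, 6.000e-03]  ψ = [2, 2, 1, 1]  (obs o_1=0)
t=2: δ = [5.400e-04, 3.600e-04, 3.600e-04, 7.680e-04]  ψ = [3, 3, 3, 0]  (obs o_2=3)
t=3: δ = [6.912e-05, 9.216e-05, 3.072e-05, 6.480e-05]  ψ = [3, 3, 3, 0]  (obs o_3=2)
t=4: δ = [3.888e-06, 6.221e-06, 3.686e-06, 4.608e-06]  ψ = [3, 0, 1, 1]  (obs o_4=1)
t=5: δ = [4.424e-07, 2.765e-07, 3.732e-07, 1.244e-06]  ψ = [2, 3, 1, 1]  (obs o_5=3)
backtrack: best end state = 3; path = [2, 0, 3, 0, 1, 3]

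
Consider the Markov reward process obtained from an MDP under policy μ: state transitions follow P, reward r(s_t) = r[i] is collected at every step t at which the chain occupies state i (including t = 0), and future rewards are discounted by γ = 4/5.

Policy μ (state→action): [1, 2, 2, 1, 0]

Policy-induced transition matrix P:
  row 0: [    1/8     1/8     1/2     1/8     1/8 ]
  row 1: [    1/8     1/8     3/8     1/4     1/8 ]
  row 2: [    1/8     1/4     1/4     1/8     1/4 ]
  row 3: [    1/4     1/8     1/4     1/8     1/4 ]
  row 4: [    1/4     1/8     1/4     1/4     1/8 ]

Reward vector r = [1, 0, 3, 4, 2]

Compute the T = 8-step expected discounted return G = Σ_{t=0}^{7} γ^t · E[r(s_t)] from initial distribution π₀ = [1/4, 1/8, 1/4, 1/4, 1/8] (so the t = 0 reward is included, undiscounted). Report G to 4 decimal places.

G = 9.0554

t=0: π = [0.2500, 0.1250, 0.2500, 0.2500, 0.1250], E[r] = 2.2500, γ^t·E[r] = 2.250000, running G = 2.250000
t=1: π = [0.1719, 0.1563, 0.3281, 0.1563, 0.1875], E[r] = 2.1563, γ^t·E[r] = 1.725000, running G = 3.975000
t=2: π = [0.1680, 0.1660, 0.3125, 0.1680, 0.1855], E[r] = 2.1484, γ^t·E[r] = 1.375000, running G = 5.350000
t=3: π = [0.1692, 0.1641, 0.3127, 0.1689, 0.1851], E[r] = 2.1533, γ^t·E[r] = 1.102500, running G = 6.452500
t=4: π = [0.1693, 0.1641, 0.3128, 0.1686, 0.1852], E[r] = 2.1526, γ^t·E[r] = 0.881725, running G = 7.334225
t=5: π = [0.1692, 0.1641, 0.3128, 0.1687, 0.1852], E[r] = 2.1527, γ^t·E[r] = 0.705403, running G = 8.039628
t=6: π = [0.1692, 0.1641, 0.3128, 0.1687, 0.1852], E[r] = 2.1527, γ^t·E[r] = 0.564319, running G = 8.603946
t=7: π = [0.1692, 0.1641, 0.3128, 0.1687, 0.1852], E[r] = 2.1527, γ^t·E[r] = 0.451455, running G = 9.055401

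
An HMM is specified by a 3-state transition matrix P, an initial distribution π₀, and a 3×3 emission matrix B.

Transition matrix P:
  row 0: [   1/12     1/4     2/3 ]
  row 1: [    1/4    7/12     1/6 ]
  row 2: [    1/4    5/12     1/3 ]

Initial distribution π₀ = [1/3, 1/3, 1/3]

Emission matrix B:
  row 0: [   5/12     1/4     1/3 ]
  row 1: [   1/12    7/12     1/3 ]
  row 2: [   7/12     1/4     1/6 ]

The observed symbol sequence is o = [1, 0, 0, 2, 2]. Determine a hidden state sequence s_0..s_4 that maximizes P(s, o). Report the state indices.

path = [1, 0, 2, 1, 1]

t=0: δ = [8.333e-02, 1.944e-01, 8.333e-02]  (obs o_0=1)
t=1: δ = [2.025e-02, 9.452e-03, 3.241e-02]  ψ = [1, 1, 0]  (obs o_1=0)
t=2: δ = [3.376e-03, 1.125e-03, 7.877e-03]  ψ = [2, 2, 0]  (obs o_2=0)
t=3: δ = [6.564e-04, 1.094e-03, 4.376e-04]  ψ = [2, 2, 2]  (obs o_3=2)
t=4: δ = [9.117e-05, 2.127e-04, 7.293e-05]  ψ = [1, 1, 0]  (obs o_4=2)
backtrack: best end state = 1; path = [1, 0, 2, 1, 1]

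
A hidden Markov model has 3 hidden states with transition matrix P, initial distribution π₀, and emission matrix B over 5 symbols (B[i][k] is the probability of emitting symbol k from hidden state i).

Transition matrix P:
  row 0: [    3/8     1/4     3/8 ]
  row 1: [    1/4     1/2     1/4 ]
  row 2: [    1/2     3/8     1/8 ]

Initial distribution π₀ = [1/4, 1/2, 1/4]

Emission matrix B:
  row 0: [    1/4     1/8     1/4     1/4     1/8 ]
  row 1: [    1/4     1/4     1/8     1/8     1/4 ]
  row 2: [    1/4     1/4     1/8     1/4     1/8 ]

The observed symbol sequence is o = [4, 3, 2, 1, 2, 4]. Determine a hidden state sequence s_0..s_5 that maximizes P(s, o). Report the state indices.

t=0: δ = [3.125e-02, 1.250e-01, 3.125e-02]  (obs o_0=4)
t=1: δ = [7.812e-03, 7.812e-03, 7.812e-03]  ψ = [1, 1, 1]  (obs o_1=3)
t=2: δ = [9.766e-04, 4.883e-04, 3.662e-04]  ψ = [2, 1, 0]  (obs o_2=2)
t=3: δ = [4.578e-05, 6.104e-05, 9.155e-05]  ψ = [0, 0, 0]  (obs o_3=1)
t=4: δ = [1.144e-05, 4.292e-06, 2.146e-06]  ψ = [2, 2, 0]  (obs o_4=2)
t=5: δ = [5.364e-07, 7.153e-07, 5.364e-07]  ψ = [0, 0, 0]  (obs o_5=4)
backtrack: best end state = 1; path = [1, 2, 0, 2, 0, 1]

path = [1, 2, 0, 2, 0, 1]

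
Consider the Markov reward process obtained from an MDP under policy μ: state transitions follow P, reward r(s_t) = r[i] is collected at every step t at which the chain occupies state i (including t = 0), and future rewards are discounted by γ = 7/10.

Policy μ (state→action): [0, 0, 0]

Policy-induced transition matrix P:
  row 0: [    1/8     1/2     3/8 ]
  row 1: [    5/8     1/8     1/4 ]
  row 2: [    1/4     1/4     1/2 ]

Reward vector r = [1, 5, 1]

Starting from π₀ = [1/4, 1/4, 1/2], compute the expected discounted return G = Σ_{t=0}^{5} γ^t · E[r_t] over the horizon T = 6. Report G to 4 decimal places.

G = 6.1832

t=0: π = [0.2500, 0.2500, 0.5000], E[r] = 2.0000, γ^t·E[r] = 2.000000, running G = 2.000000
t=1: π = [0.3125, 0.2813, 0.4063], E[r] = 2.1250, γ^t·E[r] = 1.487500, running G = 3.487500
t=2: π = [0.3164, 0.2930, 0.3906], E[r] = 2.1719, γ^t·E[r] = 1.064219, running G = 4.551719
t=3: π = [0.3203, 0.2925, 0.3872], E[r] = 2.1699, γ^t·E[r] = 0.744283, running G = 5.296002
t=4: π = [0.3196, 0.2935, 0.3868], E[r] = 2.1741, γ^t·E[r] = 0.521995, running G = 5.817997
t=5: π = [0.3201, 0.2932, 0.3867], E[r] = 2.1729, γ^t·E[r] = 0.365196, running G = 6.183193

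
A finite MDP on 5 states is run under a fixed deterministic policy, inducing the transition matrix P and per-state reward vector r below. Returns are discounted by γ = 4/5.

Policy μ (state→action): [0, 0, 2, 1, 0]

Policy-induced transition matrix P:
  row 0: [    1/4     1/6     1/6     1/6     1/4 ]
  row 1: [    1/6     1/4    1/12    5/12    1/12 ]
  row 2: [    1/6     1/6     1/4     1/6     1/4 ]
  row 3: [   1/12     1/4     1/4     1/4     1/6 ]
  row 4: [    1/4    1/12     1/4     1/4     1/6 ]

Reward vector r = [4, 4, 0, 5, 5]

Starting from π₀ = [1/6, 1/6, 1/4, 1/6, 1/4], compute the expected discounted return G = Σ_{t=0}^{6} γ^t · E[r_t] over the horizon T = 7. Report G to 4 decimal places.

G = 14.0694

t=0: π = [0.1667, 0.1667, 0.2500, 0.1667, 0.2500], E[r] = 3.4167, γ^t·E[r] = 3.416667, running G = 3.416667
t=1: π = [0.1875, 0.1736, 0.2083, 0.2431, 0.1875], E[r] = 3.5972, γ^t·E[r] = 2.877778, running G = 6.294444
t=2: π = [0.1777, 0.1858, 0.2054, 0.2459, 0.1852], E[r] = 3.6094, γ^t·E[r] = 2.310000, running G = 8.604444
t=3: π = [0.1764, 0.1872, 0.2042, 0.2490, 0.1831], E[r] = 3.6152, γ^t·E[r] = 1.850988, running G = 10.455432
t=4: π = [0.1759, 0.1878, 0.2041, 0.2495, 0.1828], E[r] = 3.6159, γ^t·E[r] = 1.481063, running G = 11.936495
t=5: π = [0.1758, 0.1879, 0.2041, 0.2496, 0.1827], E[r] = 3.6161, γ^t·E[r] = 1.184928, running G = 13.121423
t=6: π = [0.1757, 0.1879, 0.2040, 0.2497, 0.1827], E[r] = 3.6162, γ^t·E[r] = 0.947954, running G = 14.069377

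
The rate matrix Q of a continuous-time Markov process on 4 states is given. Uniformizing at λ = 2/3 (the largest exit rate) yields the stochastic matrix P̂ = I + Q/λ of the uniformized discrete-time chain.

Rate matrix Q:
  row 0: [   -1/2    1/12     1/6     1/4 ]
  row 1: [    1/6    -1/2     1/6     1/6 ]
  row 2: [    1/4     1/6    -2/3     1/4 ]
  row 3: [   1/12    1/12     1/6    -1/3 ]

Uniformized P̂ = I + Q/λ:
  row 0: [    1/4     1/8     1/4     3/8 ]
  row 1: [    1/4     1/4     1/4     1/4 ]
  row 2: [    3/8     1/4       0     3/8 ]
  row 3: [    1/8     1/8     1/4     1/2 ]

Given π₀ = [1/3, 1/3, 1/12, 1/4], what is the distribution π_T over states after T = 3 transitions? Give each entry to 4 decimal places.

t=0: π = [0.3333, 0.3333, 0.0833, 0.2500]
t=1: π = [0.2292, 0.1771, 0.2292, 0.3646]
t=2: π = [0.2331, 0.1758, 0.1927, 0.3984]
t=3: π = [0.2243, 0.1711, 0.2018, 0.4028]

π = [0.2243, 0.1711, 0.2018, 0.4028]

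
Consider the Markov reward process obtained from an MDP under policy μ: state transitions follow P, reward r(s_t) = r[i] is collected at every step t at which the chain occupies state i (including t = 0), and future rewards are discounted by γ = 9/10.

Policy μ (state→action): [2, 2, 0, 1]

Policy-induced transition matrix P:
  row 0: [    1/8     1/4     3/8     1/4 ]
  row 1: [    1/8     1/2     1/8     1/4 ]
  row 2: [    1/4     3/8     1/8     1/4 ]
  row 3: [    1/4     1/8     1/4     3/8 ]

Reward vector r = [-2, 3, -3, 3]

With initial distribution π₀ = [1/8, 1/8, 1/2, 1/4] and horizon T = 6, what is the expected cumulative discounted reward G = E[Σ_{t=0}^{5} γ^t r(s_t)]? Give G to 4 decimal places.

t=0: π = [0.1250, 0.1250, 0.5000, 0.2500], E[r] = -0.6250, γ^t·E[r] = -0.625000, running G = -0.625000
t=1: π = [0.2188, 0.3125, 0.1875, 0.2813], E[r] = 0.7813, γ^t·E[r] = 0.703125, running G = 0.078125
t=2: π = [0.1836, 0.3164, 0.2148, 0.2852], E[r] = 0.7930, γ^t·E[r] = 0.642305, running G = 0.720430
t=3: π = [0.1875, 0.3203, 0.2065, 0.2856], E[r] = 0.8232, γ^t·E[r] = 0.600144, running G = 1.320573
t=4: π = [0.1865, 0.3202, 0.2076, 0.2857], E[r] = 0.8219, γ^t·E[r] = 0.539248, running G = 1.859821
t=5: π = [0.1867, 0.3203, 0.2073, 0.2857], E[r] = 0.8226, γ^t·E[r] = 0.485756, running G = 2.345577

G = 2.3456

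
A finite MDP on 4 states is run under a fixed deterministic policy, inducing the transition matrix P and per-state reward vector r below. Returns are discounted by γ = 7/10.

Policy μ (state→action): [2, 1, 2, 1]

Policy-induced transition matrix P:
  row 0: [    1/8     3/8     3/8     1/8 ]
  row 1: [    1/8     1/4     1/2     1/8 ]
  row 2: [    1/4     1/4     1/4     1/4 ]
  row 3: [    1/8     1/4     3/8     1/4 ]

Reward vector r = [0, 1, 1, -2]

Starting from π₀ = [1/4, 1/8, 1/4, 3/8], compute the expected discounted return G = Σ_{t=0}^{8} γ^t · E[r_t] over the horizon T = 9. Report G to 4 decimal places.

G = 0.1557

t=0: π = [0.2500, 0.1250, 0.2500, 0.3750], E[r] = -0.3750, γ^t·E[r] = -0.375000, running G = -0.375000
t=1: π = [0.1563, 0.2813, 0.3594, 0.2031], E[r] = 0.2344, γ^t·E[r] = 0.164063, running G = -0.210938
t=2: π = [0.1699, 0.2695, 0.3652, 0.1953], E[r] = 0.2441, γ^t·E[r] = 0.119629, running G = -0.091309
t=3: π = [0.1707, 0.2712, 0.3630, 0.1951], E[r] = 0.2441, γ^t·E[r] = 0.083740, running G = -0.007568
t=4: π = [0.1704, 0.2713, 0.3635, 0.1948], E[r] = 0.2453, γ^t·E[r] = 0.058904, running G = 0.051336
t=5: π = [0.1704, 0.2713, 0.3635, 0.1948], E[r] = 0.2452, γ^t·E[r] = 0.041211, running G = 0.092547
t=6: π = [0.1704, 0.2713, 0.3635, 0.1948], E[r] = 0.2452, γ^t·E[r] = 0.028850, running G = 0.121396
t=7: π = [0.1704, 0.2713, 0.3635, 0.1948], E[r] = 0.2452, γ^t·E[r] = 0.020195, running G = 0.141591
t=8: π = [0.1704, 0.2713, 0.3635, 0.1948], E[r] = 0.2452, γ^t·E[r] = 0.014136, running G = 0.155727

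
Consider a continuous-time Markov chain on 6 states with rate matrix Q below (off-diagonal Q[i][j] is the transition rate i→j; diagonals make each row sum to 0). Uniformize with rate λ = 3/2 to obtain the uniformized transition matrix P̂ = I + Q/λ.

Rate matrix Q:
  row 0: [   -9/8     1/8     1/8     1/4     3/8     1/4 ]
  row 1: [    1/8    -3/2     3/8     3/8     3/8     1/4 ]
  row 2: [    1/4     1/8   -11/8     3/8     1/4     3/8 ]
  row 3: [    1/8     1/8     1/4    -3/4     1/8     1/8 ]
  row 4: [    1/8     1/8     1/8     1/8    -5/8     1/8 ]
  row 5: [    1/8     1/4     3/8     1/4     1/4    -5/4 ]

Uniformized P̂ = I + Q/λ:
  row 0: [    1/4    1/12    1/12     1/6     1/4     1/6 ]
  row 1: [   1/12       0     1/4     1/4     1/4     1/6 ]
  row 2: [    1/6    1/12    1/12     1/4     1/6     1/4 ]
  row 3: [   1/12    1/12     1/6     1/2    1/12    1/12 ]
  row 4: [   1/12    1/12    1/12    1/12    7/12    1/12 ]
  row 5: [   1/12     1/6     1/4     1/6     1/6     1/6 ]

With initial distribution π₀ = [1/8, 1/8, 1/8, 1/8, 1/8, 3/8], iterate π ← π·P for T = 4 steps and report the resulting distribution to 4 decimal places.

π = [0.1143, 0.0874, 0.1412, 0.2450, 0.2767, 0.1353]

t=0: π = [0.1250, 0.1250, 0.1250, 0.1250, 0.1250, 0.3750]
t=1: π = [0.1146, 0.1042, 0.1771, 0.2188, 0.2292, 0.1563]
t=2: π = [0.1172, 0.0877, 0.1450, 0.2439, 0.2622, 0.1441]
t=3: π = [0.1149, 0.0880, 0.1423, 0.2455, 0.2726, 0.1366]
t=4: π = [0.1143, 0.0874, 0.1412, 0.2450, 0.2767, 0.1353]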